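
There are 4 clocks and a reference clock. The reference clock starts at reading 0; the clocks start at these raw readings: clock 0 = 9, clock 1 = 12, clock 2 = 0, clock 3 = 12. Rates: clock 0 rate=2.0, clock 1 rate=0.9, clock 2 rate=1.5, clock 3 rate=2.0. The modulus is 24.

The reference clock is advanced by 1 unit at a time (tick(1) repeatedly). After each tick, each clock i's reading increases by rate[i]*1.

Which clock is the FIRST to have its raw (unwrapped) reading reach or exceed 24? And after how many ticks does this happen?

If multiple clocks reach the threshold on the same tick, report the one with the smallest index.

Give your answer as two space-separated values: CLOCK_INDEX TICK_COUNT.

clock 0: start=9, rate=2.0, needs 24-9 = 15; ticks = ceil(15/2.0) = ceil(7.5000) = 8; reading at tick 8 = 9 + 2.0*8 = 25.0000
clock 1: start=12, rate=0.9, needs 24-12 = 12; ticks = ceil(12/0.9) = ceil(13.3333) = 14; reading at tick 14 = 12 + 0.9*14 = 24.6000
clock 2: start=0, rate=1.5, needs 24-0 = 24; ticks = ceil(24/1.5) = ceil(16.0000) = 16; reading at tick 16 = 0 + 1.5*16 = 24.0000
clock 3: start=12, rate=2.0, needs 24-12 = 12; ticks = ceil(12/2.0) = ceil(6.0000) = 6; reading at tick 6 = 12 + 2.0*6 = 24.0000
Minimum tick count = 6; winners = [3]; smallest index = 3

Answer: 3 6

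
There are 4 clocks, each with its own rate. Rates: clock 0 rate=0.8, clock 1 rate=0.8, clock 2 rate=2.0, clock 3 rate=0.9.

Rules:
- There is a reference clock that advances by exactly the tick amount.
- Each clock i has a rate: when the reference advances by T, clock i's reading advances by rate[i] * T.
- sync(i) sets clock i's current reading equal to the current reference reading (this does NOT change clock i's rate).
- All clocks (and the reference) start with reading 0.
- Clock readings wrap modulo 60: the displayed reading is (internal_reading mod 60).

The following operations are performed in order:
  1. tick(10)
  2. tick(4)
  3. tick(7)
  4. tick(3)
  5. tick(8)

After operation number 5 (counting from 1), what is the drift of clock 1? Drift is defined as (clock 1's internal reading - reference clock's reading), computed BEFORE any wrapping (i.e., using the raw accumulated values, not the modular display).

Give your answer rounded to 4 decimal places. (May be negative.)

Answer: -6.4000

Derivation:
After op 1 tick(10): ref=10.0000 raw=[8.0000 8.0000 20.0000 9.0000]
After op 2 tick(4): ref=14.0000 raw=[11.2000 11.2000 28.0000 12.6000]
After op 3 tick(7): ref=21.0000 raw=[16.8000 16.8000 42.0000 18.9000]
After op 4 tick(3): ref=24.0000 raw=[19.2000 19.2000 48.0000 21.6000]
After op 5 tick(8): ref=32.0000 raw=[25.6000 25.6000 64.0000 28.8000]
Drift of clock 1 after op 5: 25.6000 - 32.0000 = -6.4000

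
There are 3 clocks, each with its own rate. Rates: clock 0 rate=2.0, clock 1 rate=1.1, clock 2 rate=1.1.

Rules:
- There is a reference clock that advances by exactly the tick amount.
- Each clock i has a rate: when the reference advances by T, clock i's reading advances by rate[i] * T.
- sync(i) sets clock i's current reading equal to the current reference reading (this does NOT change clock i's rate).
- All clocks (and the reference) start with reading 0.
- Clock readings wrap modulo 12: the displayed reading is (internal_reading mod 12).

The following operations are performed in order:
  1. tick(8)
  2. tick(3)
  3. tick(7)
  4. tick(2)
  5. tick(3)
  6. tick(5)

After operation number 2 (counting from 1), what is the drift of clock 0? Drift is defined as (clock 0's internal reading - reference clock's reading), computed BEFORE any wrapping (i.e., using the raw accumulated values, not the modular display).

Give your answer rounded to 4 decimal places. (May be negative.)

After op 1 tick(8): ref=8.0000 raw=[16.0000 8.8000 8.8000]
After op 2 tick(3): ref=11.0000 raw=[22.0000 12.1000 12.1000]
Drift of clock 0 after op 2: 22.0000 - 11.0000 = 11.0000

Answer: 11.0000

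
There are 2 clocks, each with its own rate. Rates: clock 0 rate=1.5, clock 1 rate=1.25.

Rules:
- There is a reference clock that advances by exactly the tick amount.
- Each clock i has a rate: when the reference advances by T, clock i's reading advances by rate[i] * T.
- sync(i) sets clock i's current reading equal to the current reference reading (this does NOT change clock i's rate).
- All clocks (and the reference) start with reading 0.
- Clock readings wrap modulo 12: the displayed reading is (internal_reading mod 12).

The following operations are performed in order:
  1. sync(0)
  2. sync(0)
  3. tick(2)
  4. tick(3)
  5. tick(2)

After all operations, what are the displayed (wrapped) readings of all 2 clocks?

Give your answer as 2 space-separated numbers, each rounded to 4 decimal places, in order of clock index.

Answer: 10.5000 8.7500

Derivation:
After op 1 sync(0): ref=0.0000 raw=[0.0000 0.0000]
After op 2 sync(0): ref=0.0000 raw=[0.0000 0.0000]
After op 3 tick(2): ref=2.0000 raw=[3.0000 2.5000]
After op 4 tick(3): ref=5.0000 raw=[7.5000 6.2500]
After op 5 tick(2): ref=7.0000 raw=[10.5000 8.7500]
Wrap final raw readings (mod 12): 10.5000 mod 12 = 10.5000; 8.7500 mod 12 = 8.7500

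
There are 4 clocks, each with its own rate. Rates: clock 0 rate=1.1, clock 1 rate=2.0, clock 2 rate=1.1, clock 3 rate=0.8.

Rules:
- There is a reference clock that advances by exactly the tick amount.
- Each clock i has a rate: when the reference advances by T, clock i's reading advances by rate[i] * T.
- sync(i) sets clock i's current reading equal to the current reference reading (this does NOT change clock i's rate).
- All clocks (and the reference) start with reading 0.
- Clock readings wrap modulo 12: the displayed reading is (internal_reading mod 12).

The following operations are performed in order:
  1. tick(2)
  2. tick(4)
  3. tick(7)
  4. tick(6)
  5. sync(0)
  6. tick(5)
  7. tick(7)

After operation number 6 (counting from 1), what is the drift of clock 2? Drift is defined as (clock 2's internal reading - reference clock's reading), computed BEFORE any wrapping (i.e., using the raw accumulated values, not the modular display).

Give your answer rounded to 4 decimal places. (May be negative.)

After op 1 tick(2): ref=2.0000 raw=[2.2000 4.0000 2.2000 1.6000]
After op 2 tick(4): ref=6.0000 raw=[6.6000 12.0000 6.6000 4.8000]
After op 3 tick(7): ref=13.0000 raw=[14.3000 26.0000 14.3000 10.4000]
After op 4 tick(6): ref=19.0000 raw=[20.9000 38.0000 20.9000 15.2000]
After op 5 sync(0): ref=19.0000 raw=[19.0000 38.0000 20.9000 15.2000]
After op 6 tick(5): ref=24.0000 raw=[24.5000 48.0000 26.4000 19.2000]
Drift of clock 2 after op 6: 26.4000 - 24.0000 = 2.4000

Answer: 2.4000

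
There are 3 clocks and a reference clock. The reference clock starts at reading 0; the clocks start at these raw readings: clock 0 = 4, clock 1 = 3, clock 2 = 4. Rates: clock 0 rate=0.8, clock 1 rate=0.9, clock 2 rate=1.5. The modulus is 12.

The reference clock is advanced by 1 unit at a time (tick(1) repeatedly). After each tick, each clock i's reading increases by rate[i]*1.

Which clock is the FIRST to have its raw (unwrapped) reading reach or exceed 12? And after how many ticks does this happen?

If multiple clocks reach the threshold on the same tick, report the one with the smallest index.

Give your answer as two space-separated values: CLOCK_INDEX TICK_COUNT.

clock 0: start=4, rate=0.8, needs 12-4 = 8; ticks = ceil(8/0.8) = ceil(10.0000) = 10; reading at tick 10 = 4 + 0.8*10 = 12.0000
clock 1: start=3, rate=0.9, needs 12-3 = 9; ticks = ceil(9/0.9) = ceil(10.0000) = 10; reading at tick 10 = 3 + 0.9*10 = 12.0000
clock 2: start=4, rate=1.5, needs 12-4 = 8; ticks = ceil(8/1.5) = ceil(5.3333) = 6; reading at tick 6 = 4 + 1.5*6 = 13.0000
Minimum tick count = 6; winners = [2]; smallest index = 2

Answer: 2 6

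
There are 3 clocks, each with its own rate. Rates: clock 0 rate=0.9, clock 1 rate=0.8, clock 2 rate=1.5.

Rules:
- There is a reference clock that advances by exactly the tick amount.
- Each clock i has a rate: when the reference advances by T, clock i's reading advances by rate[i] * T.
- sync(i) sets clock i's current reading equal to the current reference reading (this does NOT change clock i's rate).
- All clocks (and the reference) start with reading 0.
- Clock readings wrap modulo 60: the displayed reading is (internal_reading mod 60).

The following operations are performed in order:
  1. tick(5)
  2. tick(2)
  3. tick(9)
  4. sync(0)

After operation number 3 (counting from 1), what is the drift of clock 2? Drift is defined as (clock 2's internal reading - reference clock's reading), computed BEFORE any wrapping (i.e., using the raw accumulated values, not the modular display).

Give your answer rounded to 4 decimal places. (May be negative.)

After op 1 tick(5): ref=5.0000 raw=[4.5000 4.0000 7.5000]
After op 2 tick(2): ref=7.0000 raw=[6.3000 5.6000 10.5000]
After op 3 tick(9): ref=16.0000 raw=[14.4000 12.8000 24.0000]
Drift of clock 2 after op 3: 24.0000 - 16.0000 = 8.0000

Answer: 8.0000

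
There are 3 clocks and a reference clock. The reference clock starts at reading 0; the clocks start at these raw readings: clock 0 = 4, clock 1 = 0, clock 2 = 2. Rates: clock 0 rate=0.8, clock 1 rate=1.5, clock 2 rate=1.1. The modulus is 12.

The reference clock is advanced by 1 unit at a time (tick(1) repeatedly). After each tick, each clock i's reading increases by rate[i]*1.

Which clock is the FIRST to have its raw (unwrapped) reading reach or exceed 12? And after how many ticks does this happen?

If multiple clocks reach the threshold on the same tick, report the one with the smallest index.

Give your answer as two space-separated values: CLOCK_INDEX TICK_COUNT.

Answer: 1 8

Derivation:
clock 0: start=4, rate=0.8, needs 12-4 = 8; ticks = ceil(8/0.8) = ceil(10.0000) = 10; reading at tick 10 = 4 + 0.8*10 = 12.0000
clock 1: start=0, rate=1.5, needs 12-0 = 12; ticks = ceil(12/1.5) = ceil(8.0000) = 8; reading at tick 8 = 0 + 1.5*8 = 12.0000
clock 2: start=2, rate=1.1, needs 12-2 = 10; ticks = ceil(10/1.1) = ceil(9.0909) = 10; reading at tick 10 = 2 + 1.1*10 = 13.0000
Minimum tick count = 8; winners = [1]; smallest index = 1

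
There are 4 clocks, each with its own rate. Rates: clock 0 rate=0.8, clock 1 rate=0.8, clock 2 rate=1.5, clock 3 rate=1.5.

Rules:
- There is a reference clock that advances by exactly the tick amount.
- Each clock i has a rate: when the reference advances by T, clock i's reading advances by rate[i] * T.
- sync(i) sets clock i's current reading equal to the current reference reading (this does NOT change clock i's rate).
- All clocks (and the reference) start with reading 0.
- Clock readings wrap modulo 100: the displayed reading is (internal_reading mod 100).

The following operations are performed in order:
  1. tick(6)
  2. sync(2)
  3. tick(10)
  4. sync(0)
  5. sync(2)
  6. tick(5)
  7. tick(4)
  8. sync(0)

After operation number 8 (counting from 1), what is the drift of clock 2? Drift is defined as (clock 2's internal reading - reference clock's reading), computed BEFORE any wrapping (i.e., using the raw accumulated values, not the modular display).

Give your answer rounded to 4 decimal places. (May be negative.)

Answer: 4.5000

Derivation:
After op 1 tick(6): ref=6.0000 raw=[4.8000 4.8000 9.0000 9.0000]
After op 2 sync(2): ref=6.0000 raw=[4.8000 4.8000 6.0000 9.0000]
After op 3 tick(10): ref=16.0000 raw=[12.8000 12.8000 21.0000 24.0000]
After op 4 sync(0): ref=16.0000 raw=[16.0000 12.8000 21.0000 24.0000]
After op 5 sync(2): ref=16.0000 raw=[16.0000 12.8000 16.0000 24.0000]
After op 6 tick(5): ref=21.0000 raw=[20.0000 16.8000 23.5000 31.5000]
After op 7 tick(4): ref=25.0000 raw=[23.2000 20.0000 29.5000 37.5000]
After op 8 sync(0): ref=25.0000 raw=[25.0000 20.0000 29.5000 37.5000]
Drift of clock 2 after op 8: 29.5000 - 25.0000 = 4.5000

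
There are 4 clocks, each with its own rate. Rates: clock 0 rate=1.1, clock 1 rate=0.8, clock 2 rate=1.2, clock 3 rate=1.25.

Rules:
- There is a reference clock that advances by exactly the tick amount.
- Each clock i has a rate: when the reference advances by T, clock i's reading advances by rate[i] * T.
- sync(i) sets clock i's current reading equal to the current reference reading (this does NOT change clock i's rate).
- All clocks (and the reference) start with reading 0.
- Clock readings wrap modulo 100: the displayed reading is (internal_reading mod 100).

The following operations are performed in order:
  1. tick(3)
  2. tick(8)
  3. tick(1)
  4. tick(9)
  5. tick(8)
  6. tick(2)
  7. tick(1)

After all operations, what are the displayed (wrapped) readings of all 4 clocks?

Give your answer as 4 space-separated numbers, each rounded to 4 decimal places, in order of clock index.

Answer: 35.2000 25.6000 38.4000 40.0000

Derivation:
After op 1 tick(3): ref=3.0000 raw=[3.3000 2.4000 3.6000 3.7500]
After op 2 tick(8): ref=11.0000 raw=[12.1000 8.8000 13.2000 13.7500]
After op 3 tick(1): ref=12.0000 raw=[13.2000 9.6000 14.4000 15.0000]
After op 4 tick(9): ref=21.0000 raw=[23.1000 16.8000 25.2000 26.2500]
After op 5 tick(8): ref=29.0000 raw=[31.9000 23.2000 34.8000 36.2500]
After op 6 tick(2): ref=31.0000 raw=[34.1000 24.8000 37.2000 38.7500]
After op 7 tick(1): ref=32.0000 raw=[35.2000 25.6000 38.4000 40.0000]
Wrap final raw readings (mod 100): 35.2000 mod 100 = 35.2000; 25.6000 mod 100 = 25.6000; 38.4000 mod 100 = 38.4000; 40.0000 mod 100 = 40.0000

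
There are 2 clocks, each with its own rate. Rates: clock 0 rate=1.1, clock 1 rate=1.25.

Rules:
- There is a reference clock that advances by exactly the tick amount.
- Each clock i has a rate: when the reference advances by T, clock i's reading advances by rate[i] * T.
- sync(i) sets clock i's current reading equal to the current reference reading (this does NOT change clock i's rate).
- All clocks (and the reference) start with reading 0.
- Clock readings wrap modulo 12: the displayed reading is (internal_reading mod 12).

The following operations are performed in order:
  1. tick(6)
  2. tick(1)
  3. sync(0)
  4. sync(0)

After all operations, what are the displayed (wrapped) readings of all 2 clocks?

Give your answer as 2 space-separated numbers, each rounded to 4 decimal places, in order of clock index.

After op 1 tick(6): ref=6.0000 raw=[6.6000 7.5000]
After op 2 tick(1): ref=7.0000 raw=[7.7000 8.7500]
After op 3 sync(0): ref=7.0000 raw=[7.0000 8.7500]
After op 4 sync(0): ref=7.0000 raw=[7.0000 8.7500]
Wrap final raw readings (mod 12): 7.0000 mod 12 = 7.0000; 8.7500 mod 12 = 8.7500

Answer: 7.0000 8.7500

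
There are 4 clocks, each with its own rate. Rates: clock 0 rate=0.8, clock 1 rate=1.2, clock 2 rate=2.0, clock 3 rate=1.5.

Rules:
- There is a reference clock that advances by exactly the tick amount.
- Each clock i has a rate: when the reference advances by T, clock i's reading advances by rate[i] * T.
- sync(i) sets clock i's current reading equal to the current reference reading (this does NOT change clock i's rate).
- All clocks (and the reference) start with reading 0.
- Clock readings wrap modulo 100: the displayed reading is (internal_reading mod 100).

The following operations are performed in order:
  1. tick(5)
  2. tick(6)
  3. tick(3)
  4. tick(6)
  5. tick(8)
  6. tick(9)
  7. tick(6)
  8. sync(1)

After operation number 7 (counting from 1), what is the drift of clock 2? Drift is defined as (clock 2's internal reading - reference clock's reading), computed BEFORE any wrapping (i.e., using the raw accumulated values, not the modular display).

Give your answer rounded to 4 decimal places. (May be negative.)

Answer: 43.0000

Derivation:
After op 1 tick(5): ref=5.0000 raw=[4.0000 6.0000 10.0000 7.5000]
After op 2 tick(6): ref=11.0000 raw=[8.8000 13.2000 22.0000 16.5000]
After op 3 tick(3): ref=14.0000 raw=[11.2000 16.8000 28.0000 21.0000]
After op 4 tick(6): ref=20.0000 raw=[16.0000 24.0000 40.0000 30.0000]
After op 5 tick(8): ref=28.0000 raw=[22.4000 33.6000 56.0000 42.0000]
After op 6 tick(9): ref=37.0000 raw=[29.6000 44.4000 74.0000 55.5000]
After op 7 tick(6): ref=43.0000 raw=[34.4000 51.6000 86.0000 64.5000]
Drift of clock 2 after op 7: 86.0000 - 43.0000 = 43.0000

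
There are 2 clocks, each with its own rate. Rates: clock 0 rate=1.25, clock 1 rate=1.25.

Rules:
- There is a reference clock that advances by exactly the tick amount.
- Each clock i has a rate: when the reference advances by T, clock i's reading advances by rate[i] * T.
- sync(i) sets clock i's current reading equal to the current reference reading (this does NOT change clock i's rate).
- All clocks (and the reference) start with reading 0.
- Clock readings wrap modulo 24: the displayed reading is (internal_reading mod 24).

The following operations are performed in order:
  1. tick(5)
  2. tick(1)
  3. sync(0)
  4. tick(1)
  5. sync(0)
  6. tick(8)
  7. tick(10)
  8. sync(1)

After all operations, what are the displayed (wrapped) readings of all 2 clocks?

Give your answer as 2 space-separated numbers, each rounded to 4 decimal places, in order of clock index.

After op 1 tick(5): ref=5.0000 raw=[6.2500 6.2500]
After op 2 tick(1): ref=6.0000 raw=[7.5000 7.5000]
After op 3 sync(0): ref=6.0000 raw=[6.0000 7.5000]
After op 4 tick(1): ref=7.0000 raw=[7.2500 8.7500]
After op 5 sync(0): ref=7.0000 raw=[7.0000 8.7500]
After op 6 tick(8): ref=15.0000 raw=[17.0000 18.7500]
After op 7 tick(10): ref=25.0000 raw=[29.5000 31.2500]
After op 8 sync(1): ref=25.0000 raw=[29.5000 25.0000]
Wrap final raw readings (mod 24): 29.5000 mod 24 = 5.5000; 25.0000 mod 24 = 1.0000

Answer: 5.5000 1.0000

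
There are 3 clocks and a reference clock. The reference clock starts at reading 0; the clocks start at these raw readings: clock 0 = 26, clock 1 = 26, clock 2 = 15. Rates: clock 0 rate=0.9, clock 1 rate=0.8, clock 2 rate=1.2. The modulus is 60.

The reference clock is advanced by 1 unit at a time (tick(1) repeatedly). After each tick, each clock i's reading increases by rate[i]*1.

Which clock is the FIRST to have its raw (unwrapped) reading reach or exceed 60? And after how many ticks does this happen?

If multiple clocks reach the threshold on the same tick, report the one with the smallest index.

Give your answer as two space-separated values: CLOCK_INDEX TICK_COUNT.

clock 0: start=26, rate=0.9, needs 60-26 = 34; ticks = ceil(34/0.9) = ceil(37.7778) = 38; reading at tick 38 = 26 + 0.9*38 = 60.2000
clock 1: start=26, rate=0.8, needs 60-26 = 34; ticks = ceil(34/0.8) = ceil(42.5000) = 43; reading at tick 43 = 26 + 0.8*43 = 60.4000
clock 2: start=15, rate=1.2, needs 60-15 = 45; ticks = ceil(45/1.2) = ceil(37.5000) = 38; reading at tick 38 = 15 + 1.2*38 = 60.6000
Minimum tick count = 38; winners = [0, 2]; smallest index = 0

Answer: 0 38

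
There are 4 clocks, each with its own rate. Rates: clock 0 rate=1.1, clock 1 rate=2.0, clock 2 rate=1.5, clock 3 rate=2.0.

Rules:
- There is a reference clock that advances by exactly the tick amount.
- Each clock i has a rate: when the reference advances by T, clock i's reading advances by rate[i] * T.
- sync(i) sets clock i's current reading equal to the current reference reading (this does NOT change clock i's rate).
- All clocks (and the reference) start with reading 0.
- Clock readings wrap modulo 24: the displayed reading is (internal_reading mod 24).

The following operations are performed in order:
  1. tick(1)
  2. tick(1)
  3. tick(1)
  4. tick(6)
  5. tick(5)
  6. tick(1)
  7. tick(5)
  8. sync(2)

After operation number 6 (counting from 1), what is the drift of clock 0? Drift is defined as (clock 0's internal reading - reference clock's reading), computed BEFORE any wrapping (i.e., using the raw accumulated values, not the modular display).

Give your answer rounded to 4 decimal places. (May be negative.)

Answer: 1.5000

Derivation:
After op 1 tick(1): ref=1.0000 raw=[1.1000 2.0000 1.5000 2.0000]
After op 2 tick(1): ref=2.0000 raw=[2.2000 4.0000 3.0000 4.0000]
After op 3 tick(1): ref=3.0000 raw=[3.3000 6.0000 4.5000 6.0000]
After op 4 tick(6): ref=9.0000 raw=[9.9000 18.0000 13.5000 18.0000]
After op 5 tick(5): ref=14.0000 raw=[15.4000 28.0000 21.0000 28.0000]
After op 6 tick(1): ref=15.0000 raw=[16.5000 30.0000 22.5000 30.0000]
Drift of clock 0 after op 6: 16.5000 - 15.0000 = 1.5000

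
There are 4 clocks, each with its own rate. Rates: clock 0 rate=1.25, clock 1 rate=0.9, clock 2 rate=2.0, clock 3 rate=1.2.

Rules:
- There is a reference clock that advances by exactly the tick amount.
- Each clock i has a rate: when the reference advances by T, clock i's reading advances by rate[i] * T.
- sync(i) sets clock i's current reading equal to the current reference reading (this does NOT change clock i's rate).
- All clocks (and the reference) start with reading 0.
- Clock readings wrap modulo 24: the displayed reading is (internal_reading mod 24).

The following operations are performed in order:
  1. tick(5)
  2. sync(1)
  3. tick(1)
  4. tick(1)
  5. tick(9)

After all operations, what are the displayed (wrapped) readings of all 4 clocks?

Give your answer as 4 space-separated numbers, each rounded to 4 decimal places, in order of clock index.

Answer: 20.0000 14.9000 8.0000 19.2000

Derivation:
After op 1 tick(5): ref=5.0000 raw=[6.2500 4.5000 10.0000 6.0000]
After op 2 sync(1): ref=5.0000 raw=[6.2500 5.0000 10.0000 6.0000]
After op 3 tick(1): ref=6.0000 raw=[7.5000 5.9000 12.0000 7.2000]
After op 4 tick(1): ref=7.0000 raw=[8.7500 6.8000 14.0000 8.4000]
After op 5 tick(9): ref=16.0000 raw=[20.0000 14.9000 32.0000 19.2000]
Wrap final raw readings (mod 24): 20.0000 mod 24 = 20.0000; 14.9000 mod 24 = 14.9000; 32.0000 mod 24 = 8.0000; 19.2000 mod 24 = 19.2000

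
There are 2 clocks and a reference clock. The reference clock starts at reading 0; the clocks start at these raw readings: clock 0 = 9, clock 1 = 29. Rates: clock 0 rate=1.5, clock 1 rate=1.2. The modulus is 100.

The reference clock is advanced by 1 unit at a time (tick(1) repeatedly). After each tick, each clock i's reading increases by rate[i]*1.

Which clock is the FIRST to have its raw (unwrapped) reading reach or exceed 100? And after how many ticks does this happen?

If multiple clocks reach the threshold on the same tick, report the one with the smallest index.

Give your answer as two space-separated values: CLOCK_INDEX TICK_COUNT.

clock 0: start=9, rate=1.5, needs 100-9 = 91; ticks = ceil(91/1.5) = ceil(60.6667) = 61; reading at tick 61 = 9 + 1.5*61 = 100.5000
clock 1: start=29, rate=1.2, needs 100-29 = 71; ticks = ceil(71/1.2) = ceil(59.1667) = 60; reading at tick 60 = 29 + 1.2*60 = 101.0000
Minimum tick count = 60; winners = [1]; smallest index = 1

Answer: 1 60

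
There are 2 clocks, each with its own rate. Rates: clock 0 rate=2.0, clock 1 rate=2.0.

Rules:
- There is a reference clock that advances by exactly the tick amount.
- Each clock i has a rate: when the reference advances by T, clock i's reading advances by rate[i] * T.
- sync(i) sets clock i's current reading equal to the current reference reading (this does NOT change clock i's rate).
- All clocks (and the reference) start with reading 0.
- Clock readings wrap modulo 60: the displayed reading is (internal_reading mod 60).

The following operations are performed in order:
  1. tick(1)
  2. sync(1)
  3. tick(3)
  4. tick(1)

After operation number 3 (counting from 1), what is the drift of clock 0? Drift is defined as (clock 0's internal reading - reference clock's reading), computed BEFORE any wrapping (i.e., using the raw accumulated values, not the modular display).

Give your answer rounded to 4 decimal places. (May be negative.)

After op 1 tick(1): ref=1.0000 raw=[2.0000 2.0000]
After op 2 sync(1): ref=1.0000 raw=[2.0000 1.0000]
After op 3 tick(3): ref=4.0000 raw=[8.0000 7.0000]
Drift of clock 0 after op 3: 8.0000 - 4.0000 = 4.0000

Answer: 4.0000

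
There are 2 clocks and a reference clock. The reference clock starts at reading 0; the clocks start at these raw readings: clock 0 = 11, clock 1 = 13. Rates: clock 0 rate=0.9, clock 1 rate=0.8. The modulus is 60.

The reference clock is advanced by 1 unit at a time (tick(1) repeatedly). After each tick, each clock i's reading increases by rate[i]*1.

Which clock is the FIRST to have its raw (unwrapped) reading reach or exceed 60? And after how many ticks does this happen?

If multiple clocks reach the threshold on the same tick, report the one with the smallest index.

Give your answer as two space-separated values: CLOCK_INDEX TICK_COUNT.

clock 0: start=11, rate=0.9, needs 60-11 = 49; ticks = ceil(49/0.9) = ceil(54.4444) = 55; reading at tick 55 = 11 + 0.9*55 = 60.5000
clock 1: start=13, rate=0.8, needs 60-13 = 47; ticks = ceil(47/0.8) = ceil(58.7500) = 59; reading at tick 59 = 13 + 0.8*59 = 60.2000
Minimum tick count = 55; winners = [0]; smallest index = 0

Answer: 0 55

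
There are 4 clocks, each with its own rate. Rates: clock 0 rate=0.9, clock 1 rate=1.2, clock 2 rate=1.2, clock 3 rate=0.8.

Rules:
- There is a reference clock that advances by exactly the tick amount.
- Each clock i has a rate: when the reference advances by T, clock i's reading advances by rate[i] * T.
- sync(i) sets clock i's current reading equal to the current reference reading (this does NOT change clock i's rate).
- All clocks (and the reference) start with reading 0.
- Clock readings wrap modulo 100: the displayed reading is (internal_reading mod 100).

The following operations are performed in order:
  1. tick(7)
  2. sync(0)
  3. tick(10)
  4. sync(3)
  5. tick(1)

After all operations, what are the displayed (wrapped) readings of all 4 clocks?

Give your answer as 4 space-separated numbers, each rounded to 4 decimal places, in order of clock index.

After op 1 tick(7): ref=7.0000 raw=[6.3000 8.4000 8.4000 5.6000]
After op 2 sync(0): ref=7.0000 raw=[7.0000 8.4000 8.4000 5.6000]
After op 3 tick(10): ref=17.0000 raw=[16.0000 20.4000 20.4000 13.6000]
After op 4 sync(3): ref=17.0000 raw=[16.0000 20.4000 20.4000 17.0000]
After op 5 tick(1): ref=18.0000 raw=[16.9000 21.6000 21.6000 17.8000]
Wrap final raw readings (mod 100): 16.9000 mod 100 = 16.9000; 21.6000 mod 100 = 21.6000; 21.6000 mod 100 = 21.6000; 17.8000 mod 100 = 17.8000

Answer: 16.9000 21.6000 21.6000 17.8000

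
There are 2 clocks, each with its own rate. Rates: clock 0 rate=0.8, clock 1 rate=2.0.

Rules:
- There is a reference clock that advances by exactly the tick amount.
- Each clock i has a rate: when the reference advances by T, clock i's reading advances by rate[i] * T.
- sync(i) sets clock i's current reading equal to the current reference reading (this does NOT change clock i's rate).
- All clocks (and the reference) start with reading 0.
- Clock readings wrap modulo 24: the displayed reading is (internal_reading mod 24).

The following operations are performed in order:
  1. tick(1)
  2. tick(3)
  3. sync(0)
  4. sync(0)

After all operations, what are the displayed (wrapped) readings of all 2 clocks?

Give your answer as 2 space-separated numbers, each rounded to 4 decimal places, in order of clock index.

After op 1 tick(1): ref=1.0000 raw=[0.8000 2.0000]
After op 2 tick(3): ref=4.0000 raw=[3.2000 8.0000]
After op 3 sync(0): ref=4.0000 raw=[4.0000 8.0000]
After op 4 sync(0): ref=4.0000 raw=[4.0000 8.0000]
Wrap final raw readings (mod 24): 4.0000 mod 24 = 4.0000; 8.0000 mod 24 = 8.0000

Answer: 4.0000 8.0000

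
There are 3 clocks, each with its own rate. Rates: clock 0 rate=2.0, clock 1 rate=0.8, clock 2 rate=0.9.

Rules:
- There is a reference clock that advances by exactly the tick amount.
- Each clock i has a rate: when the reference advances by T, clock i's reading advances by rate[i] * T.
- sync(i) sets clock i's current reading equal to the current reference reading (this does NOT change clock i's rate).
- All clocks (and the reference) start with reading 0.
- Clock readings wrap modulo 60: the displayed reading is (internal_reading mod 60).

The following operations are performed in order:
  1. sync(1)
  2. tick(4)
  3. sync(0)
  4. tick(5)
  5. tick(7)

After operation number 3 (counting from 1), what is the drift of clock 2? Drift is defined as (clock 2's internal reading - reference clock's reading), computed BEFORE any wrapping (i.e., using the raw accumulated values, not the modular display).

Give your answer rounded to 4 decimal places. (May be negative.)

Answer: -0.4000

Derivation:
After op 1 sync(1): ref=0.0000 raw=[0.0000 0.0000 0.0000]
After op 2 tick(4): ref=4.0000 raw=[8.0000 3.2000 3.6000]
After op 3 sync(0): ref=4.0000 raw=[4.0000 3.2000 3.6000]
Drift of clock 2 after op 3: 3.6000 - 4.0000 = -0.4000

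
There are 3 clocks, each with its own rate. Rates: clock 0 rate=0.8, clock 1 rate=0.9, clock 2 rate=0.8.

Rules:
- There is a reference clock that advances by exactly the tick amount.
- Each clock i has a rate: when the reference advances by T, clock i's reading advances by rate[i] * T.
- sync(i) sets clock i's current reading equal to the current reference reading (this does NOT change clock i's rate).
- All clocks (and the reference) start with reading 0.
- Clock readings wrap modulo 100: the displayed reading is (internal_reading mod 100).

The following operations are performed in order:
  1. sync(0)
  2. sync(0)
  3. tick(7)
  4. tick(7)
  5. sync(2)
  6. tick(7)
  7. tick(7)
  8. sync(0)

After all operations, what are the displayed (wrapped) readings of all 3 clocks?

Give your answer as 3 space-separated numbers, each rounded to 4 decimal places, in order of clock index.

Answer: 28.0000 25.2000 25.2000

Derivation:
After op 1 sync(0): ref=0.0000 raw=[0.0000 0.0000 0.0000]
After op 2 sync(0): ref=0.0000 raw=[0.0000 0.0000 0.0000]
After op 3 tick(7): ref=7.0000 raw=[5.6000 6.3000 5.6000]
After op 4 tick(7): ref=14.0000 raw=[11.2000 12.6000 11.2000]
After op 5 sync(2): ref=14.0000 raw=[11.2000 12.6000 14.0000]
After op 6 tick(7): ref=21.0000 raw=[16.8000 18.9000 19.6000]
After op 7 tick(7): ref=28.0000 raw=[22.4000 25.2000 25.2000]
After op 8 sync(0): ref=28.0000 raw=[28.0000 25.2000 25.2000]
Wrap final raw readings (mod 100): 28.0000 mod 100 = 28.0000; 25.2000 mod 100 = 25.2000; 25.2000 mod 100 = 25.2000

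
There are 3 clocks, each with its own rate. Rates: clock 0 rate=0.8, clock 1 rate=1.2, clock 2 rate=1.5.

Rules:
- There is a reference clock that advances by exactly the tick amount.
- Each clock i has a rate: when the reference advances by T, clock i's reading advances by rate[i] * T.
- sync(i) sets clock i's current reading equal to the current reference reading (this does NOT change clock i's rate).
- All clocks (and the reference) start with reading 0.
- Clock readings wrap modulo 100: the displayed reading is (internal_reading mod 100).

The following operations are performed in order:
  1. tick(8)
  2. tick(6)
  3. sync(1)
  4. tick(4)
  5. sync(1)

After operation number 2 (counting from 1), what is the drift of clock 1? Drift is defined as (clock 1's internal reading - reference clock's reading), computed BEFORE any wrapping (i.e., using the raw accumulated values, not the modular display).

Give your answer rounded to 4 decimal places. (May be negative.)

After op 1 tick(8): ref=8.0000 raw=[6.4000 9.6000 12.0000]
After op 2 tick(6): ref=14.0000 raw=[11.2000 16.8000 21.0000]
Drift of clock 1 after op 2: 16.8000 - 14.0000 = 2.8000

Answer: 2.8000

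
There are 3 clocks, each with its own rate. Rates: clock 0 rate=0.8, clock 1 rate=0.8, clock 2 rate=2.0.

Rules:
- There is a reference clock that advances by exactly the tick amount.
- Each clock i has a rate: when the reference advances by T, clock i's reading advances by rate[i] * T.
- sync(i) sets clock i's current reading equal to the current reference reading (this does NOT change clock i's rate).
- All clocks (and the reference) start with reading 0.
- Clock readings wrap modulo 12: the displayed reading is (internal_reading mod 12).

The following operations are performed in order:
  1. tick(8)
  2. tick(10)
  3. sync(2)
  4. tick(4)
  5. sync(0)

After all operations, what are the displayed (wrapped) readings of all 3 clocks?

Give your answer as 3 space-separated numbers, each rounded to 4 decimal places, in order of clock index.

After op 1 tick(8): ref=8.0000 raw=[6.4000 6.4000 16.0000]
After op 2 tick(10): ref=18.0000 raw=[14.4000 14.4000 36.0000]
After op 3 sync(2): ref=18.0000 raw=[14.4000 14.4000 18.0000]
After op 4 tick(4): ref=22.0000 raw=[17.6000 17.6000 26.0000]
After op 5 sync(0): ref=22.0000 raw=[22.0000 17.6000 26.0000]
Wrap final raw readings (mod 12): 22.0000 mod 12 = 10.0000; 17.6000 mod 12 = 5.6000; 26.0000 mod 12 = 2.0000

Answer: 10.0000 5.6000 2.0000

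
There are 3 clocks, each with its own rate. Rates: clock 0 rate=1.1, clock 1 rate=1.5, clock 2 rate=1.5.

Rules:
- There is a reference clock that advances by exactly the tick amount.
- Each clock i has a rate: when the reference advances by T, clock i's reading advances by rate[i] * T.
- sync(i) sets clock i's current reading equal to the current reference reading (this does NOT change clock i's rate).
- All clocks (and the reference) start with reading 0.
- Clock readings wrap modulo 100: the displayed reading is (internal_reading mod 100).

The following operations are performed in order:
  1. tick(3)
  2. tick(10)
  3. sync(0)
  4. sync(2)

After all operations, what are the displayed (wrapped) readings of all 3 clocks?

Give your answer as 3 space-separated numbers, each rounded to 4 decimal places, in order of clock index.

After op 1 tick(3): ref=3.0000 raw=[3.3000 4.5000 4.5000]
After op 2 tick(10): ref=13.0000 raw=[14.3000 19.5000 19.5000]
After op 3 sync(0): ref=13.0000 raw=[13.0000 19.5000 19.5000]
After op 4 sync(2): ref=13.0000 raw=[13.0000 19.5000 13.0000]
Wrap final raw readings (mod 100): 13.0000 mod 100 = 13.0000; 19.5000 mod 100 = 19.5000; 13.0000 mod 100 = 13.0000

Answer: 13.0000 19.5000 13.0000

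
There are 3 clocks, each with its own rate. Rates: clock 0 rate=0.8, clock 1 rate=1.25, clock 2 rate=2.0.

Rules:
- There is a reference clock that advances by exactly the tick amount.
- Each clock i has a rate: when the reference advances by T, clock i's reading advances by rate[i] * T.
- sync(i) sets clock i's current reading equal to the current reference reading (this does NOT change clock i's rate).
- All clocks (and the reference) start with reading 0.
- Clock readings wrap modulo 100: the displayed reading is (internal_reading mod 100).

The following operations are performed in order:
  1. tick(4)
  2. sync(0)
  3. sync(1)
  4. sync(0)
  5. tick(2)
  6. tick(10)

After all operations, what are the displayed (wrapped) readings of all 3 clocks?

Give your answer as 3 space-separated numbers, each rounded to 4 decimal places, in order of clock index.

Answer: 13.6000 19.0000 32.0000

Derivation:
After op 1 tick(4): ref=4.0000 raw=[3.2000 5.0000 8.0000]
After op 2 sync(0): ref=4.0000 raw=[4.0000 5.0000 8.0000]
After op 3 sync(1): ref=4.0000 raw=[4.0000 4.0000 8.0000]
After op 4 sync(0): ref=4.0000 raw=[4.0000 4.0000 8.0000]
After op 5 tick(2): ref=6.0000 raw=[5.6000 6.5000 12.0000]
After op 6 tick(10): ref=16.0000 raw=[13.6000 19.0000 32.0000]
Wrap final raw readings (mod 100): 13.6000 mod 100 = 13.6000; 19.0000 mod 100 = 19.0000; 32.0000 mod 100 = 32.0000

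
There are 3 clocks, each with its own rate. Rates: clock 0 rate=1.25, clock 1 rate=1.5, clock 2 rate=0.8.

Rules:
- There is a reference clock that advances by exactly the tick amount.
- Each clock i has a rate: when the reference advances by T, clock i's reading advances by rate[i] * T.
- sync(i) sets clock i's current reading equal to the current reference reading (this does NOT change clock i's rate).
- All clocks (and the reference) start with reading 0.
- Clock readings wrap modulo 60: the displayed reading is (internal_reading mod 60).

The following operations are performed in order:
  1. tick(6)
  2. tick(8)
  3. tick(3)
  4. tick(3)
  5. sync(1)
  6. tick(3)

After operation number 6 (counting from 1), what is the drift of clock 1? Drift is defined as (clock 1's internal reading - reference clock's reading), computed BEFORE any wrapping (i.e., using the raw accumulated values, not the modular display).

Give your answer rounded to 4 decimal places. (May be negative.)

After op 1 tick(6): ref=6.0000 raw=[7.5000 9.0000 4.8000]
After op 2 tick(8): ref=14.0000 raw=[17.5000 21.0000 11.2000]
After op 3 tick(3): ref=17.0000 raw=[21.2500 25.5000 13.6000]
After op 4 tick(3): ref=20.0000 raw=[25.0000 30.0000 16.0000]
After op 5 sync(1): ref=20.0000 raw=[25.0000 20.0000 16.0000]
After op 6 tick(3): ref=23.0000 raw=[28.7500 24.5000 18.4000]
Drift of clock 1 after op 6: 24.5000 - 23.0000 = 1.5000

Answer: 1.5000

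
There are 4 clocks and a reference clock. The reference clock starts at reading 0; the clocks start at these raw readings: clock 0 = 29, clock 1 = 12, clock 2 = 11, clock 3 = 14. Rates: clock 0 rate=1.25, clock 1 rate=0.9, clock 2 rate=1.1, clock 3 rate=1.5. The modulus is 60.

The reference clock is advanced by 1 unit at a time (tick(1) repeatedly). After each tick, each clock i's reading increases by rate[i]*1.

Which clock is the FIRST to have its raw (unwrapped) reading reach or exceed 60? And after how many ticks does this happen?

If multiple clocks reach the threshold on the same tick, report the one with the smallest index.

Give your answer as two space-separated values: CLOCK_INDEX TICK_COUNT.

clock 0: start=29, rate=1.25, needs 60-29 = 31; ticks = ceil(31/1.25) = ceil(24.8000) = 25; reading at tick 25 = 29 + 1.25*25 = 60.2500
clock 1: start=12, rate=0.9, needs 60-12 = 48; ticks = ceil(48/0.9) = ceil(53.3333) = 54; reading at tick 54 = 12 + 0.9*54 = 60.6000
clock 2: start=11, rate=1.1, needs 60-11 = 49; ticks = ceil(49/1.1) = ceil(44.5455) = 45; reading at tick 45 = 11 + 1.1*45 = 60.5000
clock 3: start=14, rate=1.5, needs 60-14 = 46; ticks = ceil(46/1.5) = ceil(30.6667) = 31; reading at tick 31 = 14 + 1.5*31 = 60.5000
Minimum tick count = 25; winners = [0]; smallest index = 0

Answer: 0 25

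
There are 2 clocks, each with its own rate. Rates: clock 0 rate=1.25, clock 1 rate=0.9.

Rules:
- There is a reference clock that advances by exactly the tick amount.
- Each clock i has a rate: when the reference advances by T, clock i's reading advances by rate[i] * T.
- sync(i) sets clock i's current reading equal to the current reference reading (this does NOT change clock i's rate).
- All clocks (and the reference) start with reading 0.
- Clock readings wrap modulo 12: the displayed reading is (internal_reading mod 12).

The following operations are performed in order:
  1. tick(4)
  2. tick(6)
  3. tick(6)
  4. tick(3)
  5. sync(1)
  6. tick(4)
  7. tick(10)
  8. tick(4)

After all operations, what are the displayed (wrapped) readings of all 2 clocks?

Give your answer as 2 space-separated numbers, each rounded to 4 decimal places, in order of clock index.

Answer: 10.2500 11.2000

Derivation:
After op 1 tick(4): ref=4.0000 raw=[5.0000 3.6000]
After op 2 tick(6): ref=10.0000 raw=[12.5000 9.0000]
After op 3 tick(6): ref=16.0000 raw=[20.0000 14.4000]
After op 4 tick(3): ref=19.0000 raw=[23.7500 17.1000]
After op 5 sync(1): ref=19.0000 raw=[23.7500 19.0000]
After op 6 tick(4): ref=23.0000 raw=[28.7500 22.6000]
After op 7 tick(10): ref=33.0000 raw=[41.2500 31.6000]
After op 8 tick(4): ref=37.0000 raw=[46.2500 35.2000]
Wrap final raw readings (mod 12): 46.2500 mod 12 = 10.2500; 35.2000 mod 12 = 11.2000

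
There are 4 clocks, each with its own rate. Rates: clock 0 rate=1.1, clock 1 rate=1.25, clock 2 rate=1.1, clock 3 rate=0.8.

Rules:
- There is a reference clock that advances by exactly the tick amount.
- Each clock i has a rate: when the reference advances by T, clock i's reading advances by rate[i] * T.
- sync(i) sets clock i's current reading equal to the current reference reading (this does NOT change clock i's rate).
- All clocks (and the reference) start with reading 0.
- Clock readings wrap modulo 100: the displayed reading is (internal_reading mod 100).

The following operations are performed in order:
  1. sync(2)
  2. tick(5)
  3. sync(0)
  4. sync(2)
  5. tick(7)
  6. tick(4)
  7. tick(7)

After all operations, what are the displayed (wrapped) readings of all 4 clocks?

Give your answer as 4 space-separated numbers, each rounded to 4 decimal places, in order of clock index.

After op 1 sync(2): ref=0.0000 raw=[0.0000 0.0000 0.0000 0.0000]
After op 2 tick(5): ref=5.0000 raw=[5.5000 6.2500 5.5000 4.0000]
After op 3 sync(0): ref=5.0000 raw=[5.0000 6.2500 5.5000 4.0000]
After op 4 sync(2): ref=5.0000 raw=[5.0000 6.2500 5.0000 4.0000]
After op 5 tick(7): ref=12.0000 raw=[12.7000 15.0000 12.7000 9.6000]
After op 6 tick(4): ref=16.0000 raw=[17.1000 20.0000 17.1000 12.8000]
After op 7 tick(7): ref=23.0000 raw=[24.8000 28.7500 24.8000 18.4000]
Wrap final raw readings (mod 100): 24.8000 mod 100 = 24.8000; 28.7500 mod 100 = 28.7500; 24.8000 mod 100 = 24.8000; 18.4000 mod 100 = 18.4000

Answer: 24.8000 28.7500 24.8000 18.4000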